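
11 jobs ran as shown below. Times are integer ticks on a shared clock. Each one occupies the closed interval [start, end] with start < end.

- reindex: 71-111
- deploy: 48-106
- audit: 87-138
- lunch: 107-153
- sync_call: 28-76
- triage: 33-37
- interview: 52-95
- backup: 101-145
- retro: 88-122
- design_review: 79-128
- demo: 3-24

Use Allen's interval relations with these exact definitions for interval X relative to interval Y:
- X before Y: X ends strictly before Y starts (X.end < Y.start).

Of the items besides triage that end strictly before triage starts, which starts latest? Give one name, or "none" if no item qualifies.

demo

Target triage = [33, 37].
audit [87, 138] → after → excluded.
backup [101, 145] → after → excluded.
demo [3, 24] → before → candidate.
deploy [48, 106] → after → excluded.
design_review [79, 128] → after → excluded.
interview [52, 95] → after → excluded.
lunch [107, 153] → after → excluded.
reindex [71, 111] → after → excluded.
retro [88, 122] → after → excluded.
sync_call [28, 76] → contains → excluded.
Among candidates, latest start is 3 → demo.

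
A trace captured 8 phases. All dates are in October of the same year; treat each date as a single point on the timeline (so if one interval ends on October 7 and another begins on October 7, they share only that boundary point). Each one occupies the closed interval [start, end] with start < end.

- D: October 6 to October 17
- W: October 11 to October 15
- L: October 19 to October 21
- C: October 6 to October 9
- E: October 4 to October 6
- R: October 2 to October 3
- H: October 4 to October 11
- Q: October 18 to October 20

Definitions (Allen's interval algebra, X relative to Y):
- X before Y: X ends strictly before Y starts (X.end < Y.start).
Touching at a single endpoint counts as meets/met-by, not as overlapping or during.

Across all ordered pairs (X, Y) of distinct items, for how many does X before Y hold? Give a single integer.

19

Checking all 56 ordered pairs for relation 'before'; matching pairs in alphabetical order:
(C, L): C before L ✓
(C, Q): C before Q ✓
(C, W): C before W ✓
(D, L): D before L ✓
(D, Q): D before Q ✓
(E, L): E before L ✓
(E, Q): E before Q ✓
(E, W): E before W ✓
(H, L): H before L ✓
(H, Q): H before Q ✓
(R, C): R before C ✓
(R, D): R before D ✓
(R, E): R before E ✓
(R, H): R before H ✓
(R, L): R before L ✓
(R, Q): R before Q ✓
(R, W): R before W ✓
(W, L): W before L ✓
(W, Q): W before Q ✓
Count: 19.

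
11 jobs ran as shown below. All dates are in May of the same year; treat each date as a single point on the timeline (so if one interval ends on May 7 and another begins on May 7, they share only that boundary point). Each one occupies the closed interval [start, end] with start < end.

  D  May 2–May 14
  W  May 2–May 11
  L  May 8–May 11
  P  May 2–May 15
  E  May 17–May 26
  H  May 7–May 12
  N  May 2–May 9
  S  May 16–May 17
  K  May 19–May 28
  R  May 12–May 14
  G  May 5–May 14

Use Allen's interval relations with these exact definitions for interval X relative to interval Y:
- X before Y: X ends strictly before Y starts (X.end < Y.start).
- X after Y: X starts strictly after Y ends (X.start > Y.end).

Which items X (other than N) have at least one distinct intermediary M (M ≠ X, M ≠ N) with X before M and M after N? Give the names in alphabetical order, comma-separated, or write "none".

D, G, H, L, P, R, S, W

Target N = [May 2, May 9].
Intermediaries M with M after N: E, K, R, S.
Via E — items with X before E: D, G, H, L, P, R, W.
Via K — items with X before K: D, G, H, L, P, R, S, W.
Via R — items with X before R: L, W.
Via S — items with X before S: D, G, H, L, P, R, W.
Union: D, G, H, L, P, R, S, W.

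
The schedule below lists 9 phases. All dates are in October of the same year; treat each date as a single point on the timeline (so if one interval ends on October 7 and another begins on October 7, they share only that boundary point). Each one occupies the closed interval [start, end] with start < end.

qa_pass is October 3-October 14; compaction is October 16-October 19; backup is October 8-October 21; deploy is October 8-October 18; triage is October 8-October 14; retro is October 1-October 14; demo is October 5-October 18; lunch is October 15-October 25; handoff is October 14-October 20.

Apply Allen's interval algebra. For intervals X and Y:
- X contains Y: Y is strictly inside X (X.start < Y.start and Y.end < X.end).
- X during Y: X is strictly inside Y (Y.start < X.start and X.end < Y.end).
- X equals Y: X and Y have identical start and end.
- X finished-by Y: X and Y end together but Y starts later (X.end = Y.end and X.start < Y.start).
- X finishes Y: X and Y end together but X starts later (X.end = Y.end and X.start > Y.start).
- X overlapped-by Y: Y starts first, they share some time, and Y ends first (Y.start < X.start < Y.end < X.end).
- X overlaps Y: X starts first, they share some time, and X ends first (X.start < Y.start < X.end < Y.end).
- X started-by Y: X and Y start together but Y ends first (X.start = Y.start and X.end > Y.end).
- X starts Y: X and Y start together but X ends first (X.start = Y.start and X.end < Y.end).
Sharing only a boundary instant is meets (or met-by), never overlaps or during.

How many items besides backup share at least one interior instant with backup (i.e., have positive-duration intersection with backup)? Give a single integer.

Target backup = [October 8, October 21].
compaction [October 16, October 19] → during → counts.
demo [October 5, October 18] → overlaps → counts.
deploy [October 8, October 18] → starts → counts.
handoff [October 14, October 20] → during → counts.
lunch [October 15, October 25] → overlapped-by → counts.
qa_pass [October 3, October 14] → overlaps → counts.
retro [October 1, October 14] → overlaps → counts.
triage [October 8, October 14] → starts → counts.
Total: 8.

8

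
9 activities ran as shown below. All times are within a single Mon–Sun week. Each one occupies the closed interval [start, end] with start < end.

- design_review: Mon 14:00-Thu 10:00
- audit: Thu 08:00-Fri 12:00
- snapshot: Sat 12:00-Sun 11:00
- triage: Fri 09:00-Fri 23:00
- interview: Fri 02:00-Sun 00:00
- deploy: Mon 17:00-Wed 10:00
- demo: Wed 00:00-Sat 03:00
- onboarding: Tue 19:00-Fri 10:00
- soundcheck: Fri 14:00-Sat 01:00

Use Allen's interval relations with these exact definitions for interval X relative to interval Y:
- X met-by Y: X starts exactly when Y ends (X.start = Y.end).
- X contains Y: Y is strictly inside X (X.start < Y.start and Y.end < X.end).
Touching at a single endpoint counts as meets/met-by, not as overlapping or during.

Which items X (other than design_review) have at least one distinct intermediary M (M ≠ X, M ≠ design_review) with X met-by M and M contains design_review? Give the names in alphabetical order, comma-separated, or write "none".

none

Target design_review = [Mon 14:00, Thu 10:00].
Intermediaries M with M contains design_review: none.
Union: none.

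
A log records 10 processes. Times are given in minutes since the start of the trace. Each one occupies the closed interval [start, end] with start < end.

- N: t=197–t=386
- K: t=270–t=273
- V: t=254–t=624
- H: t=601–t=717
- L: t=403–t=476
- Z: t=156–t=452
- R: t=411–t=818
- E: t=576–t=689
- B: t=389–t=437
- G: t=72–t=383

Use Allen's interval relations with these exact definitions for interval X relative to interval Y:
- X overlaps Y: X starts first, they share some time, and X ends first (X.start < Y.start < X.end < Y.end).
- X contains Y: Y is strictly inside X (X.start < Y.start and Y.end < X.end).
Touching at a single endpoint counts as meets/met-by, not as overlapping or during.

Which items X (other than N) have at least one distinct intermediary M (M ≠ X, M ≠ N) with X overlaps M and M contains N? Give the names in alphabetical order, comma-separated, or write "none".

G

Target N = [t=197, t=386].
Intermediaries M with M contains N: Z.
Via Z — items with X overlaps Z: G.
Union: G.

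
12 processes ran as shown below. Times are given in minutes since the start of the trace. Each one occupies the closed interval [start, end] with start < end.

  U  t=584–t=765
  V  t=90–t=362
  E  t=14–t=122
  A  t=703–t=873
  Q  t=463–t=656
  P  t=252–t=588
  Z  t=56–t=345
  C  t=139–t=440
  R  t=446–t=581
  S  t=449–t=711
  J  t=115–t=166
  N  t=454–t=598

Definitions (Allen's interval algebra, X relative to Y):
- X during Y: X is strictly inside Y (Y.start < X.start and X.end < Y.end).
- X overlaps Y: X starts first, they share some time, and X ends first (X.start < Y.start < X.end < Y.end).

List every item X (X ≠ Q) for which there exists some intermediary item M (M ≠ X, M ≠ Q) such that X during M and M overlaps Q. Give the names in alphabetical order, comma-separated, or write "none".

Target Q = [t=463, t=656].
Intermediaries M with M overlaps Q: N, P, R.
Via N — items with X during N: none.
Via P — items with X during P: R.
Via R — items with X during R: none.
Union: R.

R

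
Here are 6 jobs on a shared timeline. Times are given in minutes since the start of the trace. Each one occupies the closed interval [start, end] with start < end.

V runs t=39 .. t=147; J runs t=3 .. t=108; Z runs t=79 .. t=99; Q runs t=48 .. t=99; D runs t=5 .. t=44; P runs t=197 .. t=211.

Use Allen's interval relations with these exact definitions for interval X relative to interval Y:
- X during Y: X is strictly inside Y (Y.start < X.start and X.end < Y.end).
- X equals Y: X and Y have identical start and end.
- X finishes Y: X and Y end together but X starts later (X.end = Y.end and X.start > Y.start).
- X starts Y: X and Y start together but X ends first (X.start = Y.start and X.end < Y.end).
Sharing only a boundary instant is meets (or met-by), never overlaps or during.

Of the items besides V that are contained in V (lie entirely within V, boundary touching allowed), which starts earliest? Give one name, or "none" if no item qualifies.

Q

Target V = [t=39, t=147].
D [t=5, t=44] → overlaps → excluded.
J [t=3, t=108] → overlaps → excluded.
P [t=197, t=211] → after → excluded.
Q [t=48, t=99] → during → candidate.
Z [t=79, t=99] → during → candidate.
Among candidates, earliest start is t=48 → Q.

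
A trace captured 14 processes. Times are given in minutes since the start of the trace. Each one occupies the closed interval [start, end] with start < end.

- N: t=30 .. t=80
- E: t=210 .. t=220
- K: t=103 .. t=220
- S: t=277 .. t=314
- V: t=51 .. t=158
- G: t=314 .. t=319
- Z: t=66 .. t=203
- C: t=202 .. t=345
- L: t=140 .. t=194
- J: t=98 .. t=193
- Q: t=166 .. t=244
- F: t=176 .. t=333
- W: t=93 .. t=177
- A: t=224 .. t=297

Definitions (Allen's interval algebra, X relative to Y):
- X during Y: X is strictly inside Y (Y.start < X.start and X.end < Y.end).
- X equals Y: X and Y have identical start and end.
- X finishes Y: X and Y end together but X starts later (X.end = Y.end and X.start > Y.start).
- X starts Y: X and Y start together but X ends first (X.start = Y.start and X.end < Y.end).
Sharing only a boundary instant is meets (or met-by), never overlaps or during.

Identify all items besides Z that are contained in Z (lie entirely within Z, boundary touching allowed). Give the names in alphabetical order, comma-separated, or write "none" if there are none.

Target Z = [t=66, t=203].
A [t=224, t=297] → after → no.
C [t=202, t=345] → overlapped-by → no.
E [t=210, t=220] → after → no.
F [t=176, t=333] → overlapped-by → no.
G [t=314, t=319] → after → no.
J [t=98, t=193] → during → yes.
K [t=103, t=220] → overlapped-by → no.
L [t=140, t=194] → during → yes.
N [t=30, t=80] → overlaps → no.
Q [t=166, t=244] → overlapped-by → no.
S [t=277, t=314] → after → no.
V [t=51, t=158] → overlaps → no.
W [t=93, t=177] → during → yes.
Result: J, L, W.

J, L, W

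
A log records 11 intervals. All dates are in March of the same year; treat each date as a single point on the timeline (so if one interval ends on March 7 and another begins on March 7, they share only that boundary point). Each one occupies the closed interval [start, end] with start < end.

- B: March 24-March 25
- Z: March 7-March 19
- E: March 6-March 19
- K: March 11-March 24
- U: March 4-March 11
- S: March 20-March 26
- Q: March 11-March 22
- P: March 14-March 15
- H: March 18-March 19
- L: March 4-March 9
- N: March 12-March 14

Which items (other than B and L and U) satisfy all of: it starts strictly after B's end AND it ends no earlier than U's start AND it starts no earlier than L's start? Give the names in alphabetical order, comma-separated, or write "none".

Conditions: its start is strictly after B's end (X.start > March 25) AND its end is no earlier than U's start (X.end >= March 4) AND its start is no earlier than L's start (X.start >= March 4).
E: start March 6 > March 25? ✗; end March 19 >= March 4? ✓; start March 6 >= March 4? ✓ → no.
H: start March 18 > March 25? ✗; end March 19 >= March 4? ✓; start March 18 >= March 4? ✓ → no.
K: start March 11 > March 25? ✗; end March 24 >= March 4? ✓; start March 11 >= March 4? ✓ → no.
N: start March 12 > March 25? ✗; end March 14 >= March 4? ✓; start March 12 >= March 4? ✓ → no.
P: start March 14 > March 25? ✗; end March 15 >= March 4? ✓; start March 14 >= March 4? ✓ → no.
Q: start March 11 > March 25? ✗; end March 22 >= March 4? ✓; start March 11 >= March 4? ✓ → no.
S: start March 20 > March 25? ✗; end March 26 >= March 4? ✓; start March 20 >= March 4? ✓ → no.
Z: start March 7 > March 25? ✗; end March 19 >= March 4? ✓; start March 7 >= March 4? ✓ → no.
Result: none.

none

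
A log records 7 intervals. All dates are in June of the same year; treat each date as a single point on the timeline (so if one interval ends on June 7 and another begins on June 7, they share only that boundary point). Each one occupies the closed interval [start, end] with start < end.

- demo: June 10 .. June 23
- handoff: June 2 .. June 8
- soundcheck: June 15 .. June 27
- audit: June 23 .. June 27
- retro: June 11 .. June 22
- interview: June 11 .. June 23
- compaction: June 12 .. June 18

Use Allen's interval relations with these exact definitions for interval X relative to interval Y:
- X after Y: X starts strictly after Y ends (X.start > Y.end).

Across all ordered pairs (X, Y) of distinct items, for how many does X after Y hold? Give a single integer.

Checking all 42 ordered pairs for relation 'after'; matching pairs in alphabetical order:
(audit, compaction): audit after compaction ✓
(audit, handoff): audit after handoff ✓
(audit, retro): audit after retro ✓
(compaction, handoff): compaction after handoff ✓
(demo, handoff): demo after handoff ✓
(interview, handoff): interview after handoff ✓
(retro, handoff): retro after handoff ✓
(soundcheck, handoff): soundcheck after handoff ✓
Count: 8.

8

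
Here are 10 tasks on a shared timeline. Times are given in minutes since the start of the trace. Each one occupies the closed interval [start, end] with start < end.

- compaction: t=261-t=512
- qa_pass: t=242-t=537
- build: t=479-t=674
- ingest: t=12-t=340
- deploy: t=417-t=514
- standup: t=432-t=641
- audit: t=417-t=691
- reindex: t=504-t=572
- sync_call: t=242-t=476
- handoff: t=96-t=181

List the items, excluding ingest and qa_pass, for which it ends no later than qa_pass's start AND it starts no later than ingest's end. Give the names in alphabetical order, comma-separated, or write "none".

handoff

Conditions: its end is no later than qa_pass's start (X.end <= t=242) AND its start is no later than ingest's end (X.start <= t=340).
audit: end t=691 <= t=242? ✗; start t=417 <= t=340? ✗ → no.
build: end t=674 <= t=242? ✗; start t=479 <= t=340? ✗ → no.
compaction: end t=512 <= t=242? ✗; start t=261 <= t=340? ✓ → no.
deploy: end t=514 <= t=242? ✗; start t=417 <= t=340? ✗ → no.
handoff: end t=181 <= t=242? ✓; start t=96 <= t=340? ✓ → yes.
reindex: end t=572 <= t=242? ✗; start t=504 <= t=340? ✗ → no.
standup: end t=641 <= t=242? ✗; start t=432 <= t=340? ✗ → no.
sync_call: end t=476 <= t=242? ✗; start t=242 <= t=340? ✓ → no.
Result: handoff.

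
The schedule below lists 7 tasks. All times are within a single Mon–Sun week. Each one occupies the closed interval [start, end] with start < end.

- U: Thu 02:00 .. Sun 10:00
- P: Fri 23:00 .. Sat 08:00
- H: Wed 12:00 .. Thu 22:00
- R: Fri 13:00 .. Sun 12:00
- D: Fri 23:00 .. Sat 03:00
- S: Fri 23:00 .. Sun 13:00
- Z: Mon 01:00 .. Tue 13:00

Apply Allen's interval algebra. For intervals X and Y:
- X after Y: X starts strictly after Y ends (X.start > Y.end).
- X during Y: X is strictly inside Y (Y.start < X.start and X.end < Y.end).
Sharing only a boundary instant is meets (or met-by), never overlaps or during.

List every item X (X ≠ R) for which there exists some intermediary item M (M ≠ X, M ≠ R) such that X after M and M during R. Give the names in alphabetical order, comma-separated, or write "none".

none

Target R = [Fri 13:00, Sun 12:00].
Intermediaries M with M during R: D, P.
Via D — items with X after D: none.
Via P — items with X after P: none.
Union: none.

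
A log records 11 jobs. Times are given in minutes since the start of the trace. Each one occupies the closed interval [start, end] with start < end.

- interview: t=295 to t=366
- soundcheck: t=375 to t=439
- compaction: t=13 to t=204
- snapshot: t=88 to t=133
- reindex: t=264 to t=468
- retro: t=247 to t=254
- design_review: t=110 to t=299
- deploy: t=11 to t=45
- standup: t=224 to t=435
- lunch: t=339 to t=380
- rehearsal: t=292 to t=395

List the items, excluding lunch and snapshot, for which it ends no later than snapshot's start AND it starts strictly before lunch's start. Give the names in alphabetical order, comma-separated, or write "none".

deploy

Conditions: its end is no later than snapshot's start (X.end <= t=88) AND its start is strictly before lunch's start (X.start < t=339).
compaction: end t=204 <= t=88? ✗; start t=13 < t=339? ✓ → no.
deploy: end t=45 <= t=88? ✓; start t=11 < t=339? ✓ → yes.
design_review: end t=299 <= t=88? ✗; start t=110 < t=339? ✓ → no.
interview: end t=366 <= t=88? ✗; start t=295 < t=339? ✓ → no.
rehearsal: end t=395 <= t=88? ✗; start t=292 < t=339? ✓ → no.
reindex: end t=468 <= t=88? ✗; start t=264 < t=339? ✓ → no.
retro: end t=254 <= t=88? ✗; start t=247 < t=339? ✓ → no.
soundcheck: end t=439 <= t=88? ✗; start t=375 < t=339? ✗ → no.
standup: end t=435 <= t=88? ✗; start t=224 < t=339? ✓ → no.
Result: deploy.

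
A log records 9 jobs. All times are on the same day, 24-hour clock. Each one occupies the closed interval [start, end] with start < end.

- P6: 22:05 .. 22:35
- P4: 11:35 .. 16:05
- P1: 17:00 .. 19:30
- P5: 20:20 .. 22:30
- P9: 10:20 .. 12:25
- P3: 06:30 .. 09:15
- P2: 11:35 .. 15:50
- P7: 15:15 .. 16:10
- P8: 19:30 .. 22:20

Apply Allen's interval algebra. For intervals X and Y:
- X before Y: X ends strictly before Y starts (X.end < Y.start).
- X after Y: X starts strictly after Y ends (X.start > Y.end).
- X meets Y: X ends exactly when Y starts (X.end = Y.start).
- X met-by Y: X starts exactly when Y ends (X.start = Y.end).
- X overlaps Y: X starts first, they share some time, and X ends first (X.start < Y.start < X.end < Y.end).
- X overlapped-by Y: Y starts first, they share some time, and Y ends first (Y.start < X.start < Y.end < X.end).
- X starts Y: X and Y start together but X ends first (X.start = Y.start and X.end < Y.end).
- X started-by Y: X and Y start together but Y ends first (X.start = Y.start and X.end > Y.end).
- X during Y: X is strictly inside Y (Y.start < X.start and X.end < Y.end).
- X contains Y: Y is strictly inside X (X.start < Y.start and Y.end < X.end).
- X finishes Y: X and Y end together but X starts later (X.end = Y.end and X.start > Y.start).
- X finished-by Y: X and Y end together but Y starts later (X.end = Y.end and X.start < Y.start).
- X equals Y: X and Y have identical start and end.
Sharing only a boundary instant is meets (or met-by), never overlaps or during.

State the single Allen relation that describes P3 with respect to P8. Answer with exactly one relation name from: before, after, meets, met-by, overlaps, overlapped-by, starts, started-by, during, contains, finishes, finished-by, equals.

P3 = [06:30, 09:15]; P8 = [19:30, 22:20].
Compare endpoints: P3.start < P8.start, P3.start < P8.end, P3.end < P8.start, P3.end < P8.end.
That pattern is 'before'.

before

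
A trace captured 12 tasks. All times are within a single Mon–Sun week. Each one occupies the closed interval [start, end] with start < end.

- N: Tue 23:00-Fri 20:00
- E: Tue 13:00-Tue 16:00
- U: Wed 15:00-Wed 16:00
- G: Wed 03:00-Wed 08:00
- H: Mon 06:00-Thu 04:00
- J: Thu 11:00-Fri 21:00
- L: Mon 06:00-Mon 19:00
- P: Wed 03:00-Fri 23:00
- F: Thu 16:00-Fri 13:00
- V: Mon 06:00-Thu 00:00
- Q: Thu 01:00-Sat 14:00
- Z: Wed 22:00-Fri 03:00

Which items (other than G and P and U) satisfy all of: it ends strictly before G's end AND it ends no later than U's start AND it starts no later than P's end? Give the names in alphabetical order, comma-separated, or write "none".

Conditions: its end is strictly before G's end (X.end < Wed 08:00) AND its end is no later than U's start (X.end <= Wed 15:00) AND its start is no later than P's end (X.start <= Fri 23:00).
E: end Tue 16:00 < Wed 08:00? ✓; end Tue 16:00 <= Wed 15:00? ✓; start Tue 13:00 <= Fri 23:00? ✓ → yes.
F: end Fri 13:00 < Wed 08:00? ✗; end Fri 13:00 <= Wed 15:00? ✗; start Thu 16:00 <= Fri 23:00? ✓ → no.
H: end Thu 04:00 < Wed 08:00? ✗; end Thu 04:00 <= Wed 15:00? ✗; start Mon 06:00 <= Fri 23:00? ✓ → no.
J: end Fri 21:00 < Wed 08:00? ✗; end Fri 21:00 <= Wed 15:00? ✗; start Thu 11:00 <= Fri 23:00? ✓ → no.
L: end Mon 19:00 < Wed 08:00? ✓; end Mon 19:00 <= Wed 15:00? ✓; start Mon 06:00 <= Fri 23:00? ✓ → yes.
N: end Fri 20:00 < Wed 08:00? ✗; end Fri 20:00 <= Wed 15:00? ✗; start Tue 23:00 <= Fri 23:00? ✓ → no.
Q: end Sat 14:00 < Wed 08:00? ✗; end Sat 14:00 <= Wed 15:00? ✗; start Thu 01:00 <= Fri 23:00? ✓ → no.
V: end Thu 00:00 < Wed 08:00? ✗; end Thu 00:00 <= Wed 15:00? ✗; start Mon 06:00 <= Fri 23:00? ✓ → no.
Z: end Fri 03:00 < Wed 08:00? ✗; end Fri 03:00 <= Wed 15:00? ✗; start Wed 22:00 <= Fri 23:00? ✓ → no.
Result: E, L.

E, L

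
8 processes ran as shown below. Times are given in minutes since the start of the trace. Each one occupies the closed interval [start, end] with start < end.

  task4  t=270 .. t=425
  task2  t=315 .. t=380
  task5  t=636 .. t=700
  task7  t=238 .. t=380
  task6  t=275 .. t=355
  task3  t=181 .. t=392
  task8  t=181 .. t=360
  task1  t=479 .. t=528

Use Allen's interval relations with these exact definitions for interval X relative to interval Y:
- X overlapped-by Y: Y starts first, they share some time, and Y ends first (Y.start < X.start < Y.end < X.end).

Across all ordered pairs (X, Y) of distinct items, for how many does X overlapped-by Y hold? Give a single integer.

6

Checking all 56 ordered pairs for relation 'overlapped-by'; matching pairs in alphabetical order:
(task2, task6): task2 overlapped-by task6 ✓
(task2, task8): task2 overlapped-by task8 ✓
(task4, task3): task4 overlapped-by task3 ✓
(task4, task7): task4 overlapped-by task7 ✓
(task4, task8): task4 overlapped-by task8 ✓
(task7, task8): task7 overlapped-by task8 ✓
Count: 6.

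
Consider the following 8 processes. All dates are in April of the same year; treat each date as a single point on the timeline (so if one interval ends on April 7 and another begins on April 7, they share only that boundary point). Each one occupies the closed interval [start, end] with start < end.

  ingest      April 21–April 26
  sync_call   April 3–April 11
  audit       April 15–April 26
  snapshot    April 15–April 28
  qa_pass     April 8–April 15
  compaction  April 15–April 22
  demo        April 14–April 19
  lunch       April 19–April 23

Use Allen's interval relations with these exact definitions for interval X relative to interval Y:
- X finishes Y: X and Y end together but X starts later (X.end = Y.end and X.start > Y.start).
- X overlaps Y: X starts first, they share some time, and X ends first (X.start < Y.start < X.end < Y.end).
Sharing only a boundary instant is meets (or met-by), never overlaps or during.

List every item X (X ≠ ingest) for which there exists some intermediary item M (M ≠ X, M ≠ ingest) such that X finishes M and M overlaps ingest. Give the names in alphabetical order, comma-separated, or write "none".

Target ingest = [April 21, April 26].
Intermediaries M with M overlaps ingest: compaction, lunch.
Via compaction — items with X finishes compaction: none.
Via lunch — items with X finishes lunch: none.
Union: none.

none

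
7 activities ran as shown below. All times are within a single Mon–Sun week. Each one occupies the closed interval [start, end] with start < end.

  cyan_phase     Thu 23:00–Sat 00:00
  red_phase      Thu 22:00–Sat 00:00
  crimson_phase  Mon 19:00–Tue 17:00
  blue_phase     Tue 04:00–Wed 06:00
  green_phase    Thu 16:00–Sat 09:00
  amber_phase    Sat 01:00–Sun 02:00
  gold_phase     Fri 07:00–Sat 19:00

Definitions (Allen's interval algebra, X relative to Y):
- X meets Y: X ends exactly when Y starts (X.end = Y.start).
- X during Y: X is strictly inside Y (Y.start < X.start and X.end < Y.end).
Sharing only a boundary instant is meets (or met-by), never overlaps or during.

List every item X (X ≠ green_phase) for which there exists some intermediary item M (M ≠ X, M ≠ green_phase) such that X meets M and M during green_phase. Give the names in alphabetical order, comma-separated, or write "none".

none

Target green_phase = [Thu 16:00, Sat 09:00].
Intermediaries M with M during green_phase: cyan_phase, red_phase.
Via cyan_phase — items with X meets cyan_phase: none.
Via red_phase — items with X meets red_phase: none.
Union: none.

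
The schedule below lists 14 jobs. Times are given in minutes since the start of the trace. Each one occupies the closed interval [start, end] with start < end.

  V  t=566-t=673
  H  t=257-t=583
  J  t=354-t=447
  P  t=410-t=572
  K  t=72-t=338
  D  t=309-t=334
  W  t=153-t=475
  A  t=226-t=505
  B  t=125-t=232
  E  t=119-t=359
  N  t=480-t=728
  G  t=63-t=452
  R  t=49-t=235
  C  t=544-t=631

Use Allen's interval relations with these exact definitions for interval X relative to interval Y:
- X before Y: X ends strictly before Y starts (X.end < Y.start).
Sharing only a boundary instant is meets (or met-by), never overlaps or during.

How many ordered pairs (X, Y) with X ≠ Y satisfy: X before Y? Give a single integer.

39

Checking all 182 ordered pairs for relation 'before'; matching pairs in alphabetical order:
(A, C): A before C ✓
(A, V): A before V ✓
(B, C): B before C ✓
(B, D): B before D ✓
(B, H): B before H ✓
(B, J): B before J ✓
(B, N): B before N ✓
(B, P): B before P ✓
(B, V): B before V ✓
(D, C): D before C ✓
(D, J): D before J ✓
(D, N): D before N ✓
(D, P): D before P ✓
(D, V): D before V ✓
(E, C): E before C ✓
(E, N): E before N ✓
(E, P): E before P ✓
(E, V): E before V ✓
(G, C): G before C ✓
(G, N): G before N ✓
(G, V): G before V ✓
(J, C): J before C ✓
(J, N): J before N ✓
(J, V): J before V ✓
... plus 15 further pairs not listed.
Count: 39.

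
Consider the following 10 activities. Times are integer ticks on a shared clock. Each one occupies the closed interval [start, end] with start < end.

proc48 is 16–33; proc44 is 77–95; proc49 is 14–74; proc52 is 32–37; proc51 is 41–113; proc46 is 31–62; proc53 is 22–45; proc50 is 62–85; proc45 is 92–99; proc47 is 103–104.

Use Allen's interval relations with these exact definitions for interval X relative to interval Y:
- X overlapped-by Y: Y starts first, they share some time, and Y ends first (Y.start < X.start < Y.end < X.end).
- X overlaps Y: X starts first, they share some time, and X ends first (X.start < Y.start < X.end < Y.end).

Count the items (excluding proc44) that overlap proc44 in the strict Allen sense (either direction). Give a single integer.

2

Target proc44 = [77, 95].
proc45 [92, 99] → overlapped-by → counts.
proc46 [31, 62] → before → no.
proc47 [103, 104] → after → no.
proc48 [16, 33] → before → no.
proc49 [14, 74] → before → no.
proc50 [62, 85] → overlaps → counts.
proc51 [41, 113] → contains → no.
proc52 [32, 37] → before → no.
proc53 [22, 45] → before → no.
Total: 2.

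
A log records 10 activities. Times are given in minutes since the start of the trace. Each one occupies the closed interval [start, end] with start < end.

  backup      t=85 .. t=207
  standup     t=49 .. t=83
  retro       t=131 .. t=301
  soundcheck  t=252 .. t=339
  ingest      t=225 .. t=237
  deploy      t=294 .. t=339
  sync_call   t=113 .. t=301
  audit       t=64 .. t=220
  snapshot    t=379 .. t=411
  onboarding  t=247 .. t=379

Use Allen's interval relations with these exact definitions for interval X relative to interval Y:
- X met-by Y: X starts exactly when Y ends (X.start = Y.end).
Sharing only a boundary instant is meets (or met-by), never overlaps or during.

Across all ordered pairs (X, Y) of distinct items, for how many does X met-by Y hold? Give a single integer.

Checking all 90 ordered pairs for relation 'met-by'; matching pairs in alphabetical order:
(snapshot, onboarding): snapshot met-by onboarding ✓
Count: 1.

1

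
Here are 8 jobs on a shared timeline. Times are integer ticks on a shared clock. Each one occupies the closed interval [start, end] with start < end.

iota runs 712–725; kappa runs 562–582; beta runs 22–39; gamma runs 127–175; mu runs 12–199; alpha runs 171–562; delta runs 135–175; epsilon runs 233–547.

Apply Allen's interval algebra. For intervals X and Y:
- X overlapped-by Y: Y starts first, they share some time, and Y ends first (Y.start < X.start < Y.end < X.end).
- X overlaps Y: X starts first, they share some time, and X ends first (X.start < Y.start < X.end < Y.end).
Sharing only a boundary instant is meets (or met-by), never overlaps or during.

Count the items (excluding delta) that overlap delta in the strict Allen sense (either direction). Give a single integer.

Target delta = [135, 175].
alpha [171, 562] → overlapped-by → counts.
beta [22, 39] → before → no.
epsilon [233, 547] → after → no.
gamma [127, 175] → finished-by → no.
iota [712, 725] → after → no.
kappa [562, 582] → after → no.
mu [12, 199] → contains → no.
Total: 1.

1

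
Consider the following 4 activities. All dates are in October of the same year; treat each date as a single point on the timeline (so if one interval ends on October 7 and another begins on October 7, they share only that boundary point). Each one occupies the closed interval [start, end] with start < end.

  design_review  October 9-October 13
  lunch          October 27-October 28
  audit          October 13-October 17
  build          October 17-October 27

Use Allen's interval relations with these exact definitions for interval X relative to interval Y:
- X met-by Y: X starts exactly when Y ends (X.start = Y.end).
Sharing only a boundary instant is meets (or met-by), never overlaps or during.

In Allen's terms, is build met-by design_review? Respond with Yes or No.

build = [October 17, October 27], design_review = [October 9, October 13].
Actual relation of build to design_review: after.
Asked whether 'met-by' holds → No.

No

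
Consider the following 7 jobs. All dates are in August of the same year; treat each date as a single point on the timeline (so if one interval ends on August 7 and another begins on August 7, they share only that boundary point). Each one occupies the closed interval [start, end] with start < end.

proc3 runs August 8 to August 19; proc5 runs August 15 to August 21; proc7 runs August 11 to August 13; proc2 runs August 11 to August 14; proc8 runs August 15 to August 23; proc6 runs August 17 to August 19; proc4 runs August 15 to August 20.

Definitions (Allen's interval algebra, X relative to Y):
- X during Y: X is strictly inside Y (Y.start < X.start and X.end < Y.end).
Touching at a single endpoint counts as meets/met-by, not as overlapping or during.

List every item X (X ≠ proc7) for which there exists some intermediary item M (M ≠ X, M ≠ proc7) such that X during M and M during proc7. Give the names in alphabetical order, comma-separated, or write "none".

none

Target proc7 = [August 11, August 13].
Intermediaries M with M during proc7: none.
Union: none.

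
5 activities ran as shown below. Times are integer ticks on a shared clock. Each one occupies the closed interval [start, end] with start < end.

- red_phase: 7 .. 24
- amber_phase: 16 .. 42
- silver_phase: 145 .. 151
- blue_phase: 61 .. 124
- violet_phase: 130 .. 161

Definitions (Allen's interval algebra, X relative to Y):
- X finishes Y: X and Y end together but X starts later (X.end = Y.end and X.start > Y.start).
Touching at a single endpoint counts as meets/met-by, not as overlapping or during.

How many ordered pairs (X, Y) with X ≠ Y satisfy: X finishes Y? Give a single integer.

Checking all 20 ordered pairs for relation 'finishes'; matching pairs in alphabetical order:
No pair satisfies it.
Count: 0.

0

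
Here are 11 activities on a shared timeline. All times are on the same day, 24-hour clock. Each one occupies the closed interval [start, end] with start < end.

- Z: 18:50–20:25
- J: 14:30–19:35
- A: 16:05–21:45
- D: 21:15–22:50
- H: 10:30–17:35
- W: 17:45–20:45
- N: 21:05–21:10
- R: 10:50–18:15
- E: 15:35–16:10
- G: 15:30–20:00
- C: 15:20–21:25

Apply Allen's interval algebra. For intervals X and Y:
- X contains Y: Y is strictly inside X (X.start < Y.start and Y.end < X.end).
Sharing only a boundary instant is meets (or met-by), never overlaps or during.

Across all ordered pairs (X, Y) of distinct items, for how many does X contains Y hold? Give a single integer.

Checking all 110 ordered pairs for relation 'contains'; matching pairs in alphabetical order:
(A, N): A contains N ✓
(A, W): A contains W ✓
(A, Z): A contains Z ✓
(C, E): C contains E ✓
(C, G): C contains G ✓
(C, N): C contains N ✓
(C, W): C contains W ✓
(C, Z): C contains Z ✓
(G, E): G contains E ✓
(H, E): H contains E ✓
(J, E): J contains E ✓
(R, E): R contains E ✓
(W, Z): W contains Z ✓
Count: 13.

13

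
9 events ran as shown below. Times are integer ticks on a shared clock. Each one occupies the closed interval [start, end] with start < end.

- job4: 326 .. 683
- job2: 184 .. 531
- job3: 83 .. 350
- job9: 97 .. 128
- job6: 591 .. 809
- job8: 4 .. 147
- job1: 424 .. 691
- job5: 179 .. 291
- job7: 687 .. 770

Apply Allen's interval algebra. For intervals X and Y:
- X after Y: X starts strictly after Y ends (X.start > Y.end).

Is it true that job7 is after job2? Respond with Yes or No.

Yes

job7 = [687, 770], job2 = [184, 531].
Actual relation of job7 to job2: after.
Asked whether 'after' holds → Yes.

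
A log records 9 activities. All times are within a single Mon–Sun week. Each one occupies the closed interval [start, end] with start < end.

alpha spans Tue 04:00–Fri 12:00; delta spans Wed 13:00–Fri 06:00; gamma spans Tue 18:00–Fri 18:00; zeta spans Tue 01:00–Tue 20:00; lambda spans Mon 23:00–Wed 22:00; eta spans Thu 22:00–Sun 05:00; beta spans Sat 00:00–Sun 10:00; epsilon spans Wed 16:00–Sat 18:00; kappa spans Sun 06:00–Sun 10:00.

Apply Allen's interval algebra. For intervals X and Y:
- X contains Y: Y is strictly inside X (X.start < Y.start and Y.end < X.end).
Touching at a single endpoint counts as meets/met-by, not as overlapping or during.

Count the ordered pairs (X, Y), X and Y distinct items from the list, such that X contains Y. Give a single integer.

Checking all 72 ordered pairs for relation 'contains'; matching pairs in alphabetical order:
(alpha, delta): alpha contains delta ✓
(gamma, delta): gamma contains delta ✓
(lambda, zeta): lambda contains zeta ✓
Count: 3.

3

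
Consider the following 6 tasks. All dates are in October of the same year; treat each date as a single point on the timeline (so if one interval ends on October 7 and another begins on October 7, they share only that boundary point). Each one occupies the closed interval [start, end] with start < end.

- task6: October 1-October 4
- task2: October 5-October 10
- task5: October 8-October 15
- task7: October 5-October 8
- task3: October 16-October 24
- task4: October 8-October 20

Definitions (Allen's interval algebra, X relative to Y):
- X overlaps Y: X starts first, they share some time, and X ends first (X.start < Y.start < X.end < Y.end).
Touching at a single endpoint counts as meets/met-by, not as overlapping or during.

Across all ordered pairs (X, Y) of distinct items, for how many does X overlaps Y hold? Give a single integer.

Checking all 30 ordered pairs for relation 'overlaps'; matching pairs in alphabetical order:
(task2, task4): task2 overlaps task4 ✓
(task2, task5): task2 overlaps task5 ✓
(task4, task3): task4 overlaps task3 ✓
Count: 3.

3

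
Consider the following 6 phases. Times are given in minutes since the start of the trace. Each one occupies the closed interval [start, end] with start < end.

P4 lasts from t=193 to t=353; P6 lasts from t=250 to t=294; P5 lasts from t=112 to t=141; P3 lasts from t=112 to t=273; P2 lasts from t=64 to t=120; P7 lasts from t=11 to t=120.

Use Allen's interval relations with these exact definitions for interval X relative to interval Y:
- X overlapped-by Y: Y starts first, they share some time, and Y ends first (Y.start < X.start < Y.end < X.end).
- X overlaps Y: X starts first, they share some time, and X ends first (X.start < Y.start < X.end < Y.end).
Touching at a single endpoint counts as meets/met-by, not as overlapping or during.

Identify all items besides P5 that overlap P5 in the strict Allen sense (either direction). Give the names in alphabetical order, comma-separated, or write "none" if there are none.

Target P5 = [t=112, t=141].
P2 [t=64, t=120] → overlaps → yes.
P3 [t=112, t=273] → started-by → no.
P4 [t=193, t=353] → after → no.
P6 [t=250, t=294] → after → no.
P7 [t=11, t=120] → overlaps → yes.
Result: P2, P7.

P2, P7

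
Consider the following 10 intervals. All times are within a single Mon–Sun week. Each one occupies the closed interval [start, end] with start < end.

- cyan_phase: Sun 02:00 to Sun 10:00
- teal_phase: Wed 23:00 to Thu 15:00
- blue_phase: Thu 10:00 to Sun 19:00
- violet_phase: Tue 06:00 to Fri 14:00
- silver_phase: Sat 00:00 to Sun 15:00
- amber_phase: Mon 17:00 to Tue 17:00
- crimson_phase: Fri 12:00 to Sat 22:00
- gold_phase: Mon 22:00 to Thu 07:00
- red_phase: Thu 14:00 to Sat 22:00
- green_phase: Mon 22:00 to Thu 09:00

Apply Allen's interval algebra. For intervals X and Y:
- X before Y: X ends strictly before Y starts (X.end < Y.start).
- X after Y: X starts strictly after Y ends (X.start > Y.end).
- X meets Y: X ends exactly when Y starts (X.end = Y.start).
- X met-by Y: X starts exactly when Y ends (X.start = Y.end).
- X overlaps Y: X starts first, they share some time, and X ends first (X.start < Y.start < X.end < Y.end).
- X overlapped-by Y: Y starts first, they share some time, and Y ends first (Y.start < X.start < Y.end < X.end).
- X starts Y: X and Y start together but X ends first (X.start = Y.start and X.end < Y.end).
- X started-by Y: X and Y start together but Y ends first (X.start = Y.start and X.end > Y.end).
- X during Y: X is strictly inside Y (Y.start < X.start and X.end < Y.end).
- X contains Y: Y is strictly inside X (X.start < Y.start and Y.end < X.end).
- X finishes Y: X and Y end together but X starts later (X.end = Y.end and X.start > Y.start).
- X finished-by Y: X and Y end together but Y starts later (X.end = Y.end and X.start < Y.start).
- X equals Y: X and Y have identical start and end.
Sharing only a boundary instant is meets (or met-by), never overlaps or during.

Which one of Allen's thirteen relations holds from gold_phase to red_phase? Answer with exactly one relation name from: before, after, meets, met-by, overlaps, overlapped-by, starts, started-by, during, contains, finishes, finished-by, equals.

before

gold_phase = [Mon 22:00, Thu 07:00]; red_phase = [Thu 14:00, Sat 22:00].
Compare endpoints: gold_phase.start < red_phase.start, gold_phase.start < red_phase.end, gold_phase.end < red_phase.start, gold_phase.end < red_phase.end.
That pattern is 'before'.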